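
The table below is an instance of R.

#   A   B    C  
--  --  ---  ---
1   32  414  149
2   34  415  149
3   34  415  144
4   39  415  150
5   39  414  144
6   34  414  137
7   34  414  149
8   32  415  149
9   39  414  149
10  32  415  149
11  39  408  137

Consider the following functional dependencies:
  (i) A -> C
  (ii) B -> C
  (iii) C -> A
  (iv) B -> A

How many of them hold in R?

(i) A -> C: A=34: rows 2, 3, 6, 7 → C takes values {149, 144, 137} — violation; A=39: rows 4, 5, 9, 11 → C takes values {150, 144, 149, 137} — violation — fails.
(ii) B -> C: B=414: rows 1, 5, 6, 7, 9 → C takes values {149, 144, 137} — violation; B=415: rows 2, 3, 4, 8, 10 → C takes values {149, 144, 150} — violation — fails.
(iii) C -> A: C=149: rows 1, 2, 7, 8, 9, 10 → A takes values {32, 34, 39} — violation; C=144: rows 3, 5 → A takes values {34, 39} — violation; C=137: rows 6, 11 → A takes values {34, 39} — violation — fails.
(iv) B -> A: B=414: rows 1, 5, 6, 7, 9 → A takes values {32, 39, 34} — violation; B=415: rows 2, 3, 4, 8, 10 → A takes values {34, 39, 32} — violation — fails.
None of the 4 dependencies hold.

0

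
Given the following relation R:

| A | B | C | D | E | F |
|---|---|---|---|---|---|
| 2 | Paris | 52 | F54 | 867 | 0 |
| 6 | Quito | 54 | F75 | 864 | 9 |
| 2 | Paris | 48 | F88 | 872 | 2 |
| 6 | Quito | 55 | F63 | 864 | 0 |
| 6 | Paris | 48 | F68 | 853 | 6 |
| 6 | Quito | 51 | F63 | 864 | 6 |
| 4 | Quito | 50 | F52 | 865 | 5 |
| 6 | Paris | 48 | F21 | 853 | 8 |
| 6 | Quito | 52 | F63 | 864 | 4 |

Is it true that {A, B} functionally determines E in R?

No

(A=2, B=Paris): 2 rows → E takes values {867, 872} — violation
(A=6, B=Quito): 4 rows → E = 864, 864, 864, 864 ✓
(A=6, B=Paris): 2 rows → E = 853, 853 ✓
(A=4, B=Quito): 1 row → E = 865 ✓
Two rows agree on {A, B} but differ on E, so {A, B} -> E does not hold.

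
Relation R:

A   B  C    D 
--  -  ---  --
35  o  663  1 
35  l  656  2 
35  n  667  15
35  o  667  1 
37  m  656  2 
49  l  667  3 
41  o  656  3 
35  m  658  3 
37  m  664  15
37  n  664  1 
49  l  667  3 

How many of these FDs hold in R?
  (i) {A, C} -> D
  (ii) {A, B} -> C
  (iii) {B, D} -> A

1

(i) {A, C} -> D: (A=35, C=667): 2 rows → D takes values {15, 1} — violation; (A=37, C=664): 2 rows → D takes values {15, 1} — violation — fails.
(ii) {A, B} -> C: (A=35, B=o): 2 rows → C takes values {663, 667} — violation; (A=37, B=m): 2 rows → C takes values {656, 664} — violation — fails.
(iii) {B, D} -> A: every LHS value maps to a single RHS value — holds.
1 of the 3 dependencies holds.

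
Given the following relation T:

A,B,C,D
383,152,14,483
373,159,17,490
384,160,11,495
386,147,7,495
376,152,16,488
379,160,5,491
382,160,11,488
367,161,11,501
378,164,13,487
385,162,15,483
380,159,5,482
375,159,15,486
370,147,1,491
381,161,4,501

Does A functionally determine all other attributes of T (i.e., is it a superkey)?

Yes

All 14 rows have distinct A values, so A → (all attributes) holds and A is a superkey.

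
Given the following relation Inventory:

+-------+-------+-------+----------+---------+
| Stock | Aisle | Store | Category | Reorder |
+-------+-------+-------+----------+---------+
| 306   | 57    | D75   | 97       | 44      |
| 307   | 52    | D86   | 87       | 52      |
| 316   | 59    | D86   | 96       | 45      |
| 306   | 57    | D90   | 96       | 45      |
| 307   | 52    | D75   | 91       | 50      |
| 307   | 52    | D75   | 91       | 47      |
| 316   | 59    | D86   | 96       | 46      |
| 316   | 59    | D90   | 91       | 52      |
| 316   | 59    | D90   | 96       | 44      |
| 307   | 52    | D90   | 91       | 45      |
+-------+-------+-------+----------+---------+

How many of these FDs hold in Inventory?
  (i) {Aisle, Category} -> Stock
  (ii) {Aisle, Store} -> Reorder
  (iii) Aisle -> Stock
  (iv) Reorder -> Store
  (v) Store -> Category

2

(i) {Aisle, Category} -> Stock: every LHS value maps to a single RHS value — holds.
(ii) {Aisle, Store} -> Reorder: (Aisle=59, Store=D86): 2 rows → Reorder takes values {45, 46} — violation; (Aisle=52, Store=D75): 2 rows → Reorder takes values {50, 47} — violation; (Aisle=59, Store=D90): 2 rows → Reorder takes values {52, 44} — violation — fails.
(iii) Aisle -> Stock: every LHS value maps to a single RHS value — holds.
(iv) Reorder -> Store: Reorder=44: 2 rows → Store takes values {D75, D90} — violation; Reorder=52: 2 rows → Store takes values {D86, D90} — violation; Reorder=45: 3 rows → Store takes values {D86, D90} — violation — fails.
(v) Store -> Category: Store=D75: 3 rows → Category takes values {97, 91} — violation; Store=D86: 3 rows → Category takes values {87, 96} — violation; Store=D90: 4 rows → Category takes values {96, 91} — violation — fails.
2 of the 5 dependencies hold.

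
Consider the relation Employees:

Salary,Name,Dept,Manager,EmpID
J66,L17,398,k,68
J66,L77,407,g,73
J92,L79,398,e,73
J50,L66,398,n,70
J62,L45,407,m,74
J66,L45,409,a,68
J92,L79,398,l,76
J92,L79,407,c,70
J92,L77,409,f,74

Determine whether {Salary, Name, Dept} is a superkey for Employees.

No

Two distinct rows share (Salary=J92, Name=L79, Dept=398), so {Salary, Name, Dept} does not determine every attribute — not a superkey.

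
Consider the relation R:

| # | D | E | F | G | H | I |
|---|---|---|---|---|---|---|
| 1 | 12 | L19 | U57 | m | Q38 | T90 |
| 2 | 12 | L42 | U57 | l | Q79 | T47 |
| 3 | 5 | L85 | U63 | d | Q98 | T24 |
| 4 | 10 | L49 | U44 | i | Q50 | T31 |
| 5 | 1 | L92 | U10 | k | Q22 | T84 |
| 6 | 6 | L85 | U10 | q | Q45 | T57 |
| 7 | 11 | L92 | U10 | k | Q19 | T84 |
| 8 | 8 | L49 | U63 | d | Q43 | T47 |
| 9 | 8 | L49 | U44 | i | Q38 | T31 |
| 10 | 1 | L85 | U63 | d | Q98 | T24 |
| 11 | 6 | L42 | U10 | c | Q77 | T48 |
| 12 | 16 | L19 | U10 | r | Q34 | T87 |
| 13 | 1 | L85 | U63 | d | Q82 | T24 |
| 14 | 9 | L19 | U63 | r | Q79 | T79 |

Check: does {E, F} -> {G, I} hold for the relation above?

Yes

(E=L19, F=U57): row 1 → {G,I} = (m, T90) ✓
(E=L42, F=U57): row 2 → {G,I} = (l, T47) ✓
(E=L85, F=U63): rows 3, 10, 13 → {G,I} = (d, T24), (d, T24), (d, T24) ✓
(E=L49, F=U44): rows 4, 9 → {G,I} = (i, T31), (i, T31) ✓
(E=L92, F=U10): rows 5, 7 → {G,I} = (k, T84), (k, T84) ✓
(E=L85, F=U10): row 6 → {G,I} = (q, T57) ✓
(E=L49, F=U63): row 8 → {G,I} = (d, T47) ✓
(E=L42, F=U10): row 11 → {G,I} = (c, T48) ✓
(E=L19, F=U10): row 12 → {G,I} = (r, T87) ✓
(E=L19, F=U63): row 14 → {G,I} = (r, T79) ✓
Every {E, F} value is associated with a single {G, I} value, so {E, F} -> {G, I} holds.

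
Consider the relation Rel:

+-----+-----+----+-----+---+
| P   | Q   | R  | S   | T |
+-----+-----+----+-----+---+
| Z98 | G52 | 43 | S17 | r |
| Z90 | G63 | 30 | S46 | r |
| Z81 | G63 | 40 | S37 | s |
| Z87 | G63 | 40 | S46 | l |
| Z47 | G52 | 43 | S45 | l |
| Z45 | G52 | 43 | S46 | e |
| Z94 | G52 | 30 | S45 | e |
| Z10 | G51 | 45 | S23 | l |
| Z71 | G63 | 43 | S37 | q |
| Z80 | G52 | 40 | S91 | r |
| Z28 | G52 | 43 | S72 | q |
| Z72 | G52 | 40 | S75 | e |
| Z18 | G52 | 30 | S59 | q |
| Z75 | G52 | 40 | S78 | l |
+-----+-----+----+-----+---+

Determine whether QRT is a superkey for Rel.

Yes

All 14 rows have distinct QRT values, so QRT → (all attributes) holds and QRT is a superkey.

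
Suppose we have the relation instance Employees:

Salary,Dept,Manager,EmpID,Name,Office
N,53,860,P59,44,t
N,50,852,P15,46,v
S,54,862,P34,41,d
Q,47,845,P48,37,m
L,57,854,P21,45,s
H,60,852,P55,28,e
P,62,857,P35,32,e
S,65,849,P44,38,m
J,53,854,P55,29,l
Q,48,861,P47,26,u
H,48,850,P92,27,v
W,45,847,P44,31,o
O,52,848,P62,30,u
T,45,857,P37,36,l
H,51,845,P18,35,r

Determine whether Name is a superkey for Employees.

All 15 rows have distinct Name values, so Name → (all attributes) holds and Name is a superkey.

Yes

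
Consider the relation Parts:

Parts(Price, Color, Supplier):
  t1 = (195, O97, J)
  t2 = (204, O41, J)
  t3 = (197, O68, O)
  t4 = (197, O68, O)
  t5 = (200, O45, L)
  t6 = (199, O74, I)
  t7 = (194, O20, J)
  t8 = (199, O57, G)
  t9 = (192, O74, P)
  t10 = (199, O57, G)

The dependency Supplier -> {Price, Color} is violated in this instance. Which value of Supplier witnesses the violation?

Supplier=J: rows 1, 2, 7 → {Price,Color} takes values {(195, O97), (204, O41), (194, O20)} — violation
Supplier=O: rows 3, 4 → {Price,Color} = (197, O68), (197, O68) ✓
Supplier=L: row 5 → {Price,Color} = (200, O45) ✓
Supplier=I: row 6 → {Price,Color} = (199, O74) ✓
Supplier=G: rows 8, 10 → {Price,Color} = (199, O57), (199, O57) ✓
Supplier=P: row 9 → {Price,Color} = (192, O74) ✓
The only Supplier value with inconsistent RHS is Supplier=J.

J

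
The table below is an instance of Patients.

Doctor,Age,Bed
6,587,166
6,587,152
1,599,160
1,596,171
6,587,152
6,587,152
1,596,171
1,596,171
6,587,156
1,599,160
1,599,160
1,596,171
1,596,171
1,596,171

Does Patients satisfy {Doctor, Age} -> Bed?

No

(Doctor=6, Age=587): 5 rows → Bed takes values {166, 152, 156} — violation
(Doctor=1, Age=599): 3 rows → Bed = 160, 160, 160 ✓
(Doctor=1, Age=596): 6 rows → Bed = 171, 171, 171, 171, 171, 171 ✓
Two rows agree on {Doctor, Age} but differ on Bed, so {Doctor, Age} -> Bed does not hold.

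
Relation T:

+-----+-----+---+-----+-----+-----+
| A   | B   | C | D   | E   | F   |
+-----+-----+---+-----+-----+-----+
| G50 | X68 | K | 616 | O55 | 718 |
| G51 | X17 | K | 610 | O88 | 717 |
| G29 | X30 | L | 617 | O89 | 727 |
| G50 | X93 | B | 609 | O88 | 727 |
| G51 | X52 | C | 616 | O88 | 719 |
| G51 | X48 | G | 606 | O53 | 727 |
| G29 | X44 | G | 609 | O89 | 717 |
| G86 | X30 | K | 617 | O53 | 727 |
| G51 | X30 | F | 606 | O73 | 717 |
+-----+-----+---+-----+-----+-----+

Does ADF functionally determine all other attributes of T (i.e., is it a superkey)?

Yes

All 9 rows have distinct ADF values, so ADF → (all attributes) holds and ADF is a superkey.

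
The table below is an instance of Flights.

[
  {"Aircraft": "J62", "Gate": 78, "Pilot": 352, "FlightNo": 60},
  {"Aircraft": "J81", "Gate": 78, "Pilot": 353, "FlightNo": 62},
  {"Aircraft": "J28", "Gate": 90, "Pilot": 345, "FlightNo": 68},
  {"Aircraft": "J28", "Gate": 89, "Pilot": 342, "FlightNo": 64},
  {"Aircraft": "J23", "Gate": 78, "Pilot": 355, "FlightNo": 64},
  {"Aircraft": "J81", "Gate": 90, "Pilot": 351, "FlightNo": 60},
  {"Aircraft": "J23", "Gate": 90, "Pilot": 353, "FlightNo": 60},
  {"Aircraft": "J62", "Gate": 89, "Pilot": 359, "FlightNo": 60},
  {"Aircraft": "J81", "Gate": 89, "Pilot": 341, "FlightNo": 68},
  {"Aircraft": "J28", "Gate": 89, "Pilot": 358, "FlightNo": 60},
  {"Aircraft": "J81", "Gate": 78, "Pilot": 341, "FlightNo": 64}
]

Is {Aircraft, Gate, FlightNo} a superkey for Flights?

Yes

All 11 rows have distinct {Aircraft, Gate, FlightNo} values, so {Aircraft, Gate, FlightNo} → (all attributes) holds and {Aircraft, Gate, FlightNo} is a superkey.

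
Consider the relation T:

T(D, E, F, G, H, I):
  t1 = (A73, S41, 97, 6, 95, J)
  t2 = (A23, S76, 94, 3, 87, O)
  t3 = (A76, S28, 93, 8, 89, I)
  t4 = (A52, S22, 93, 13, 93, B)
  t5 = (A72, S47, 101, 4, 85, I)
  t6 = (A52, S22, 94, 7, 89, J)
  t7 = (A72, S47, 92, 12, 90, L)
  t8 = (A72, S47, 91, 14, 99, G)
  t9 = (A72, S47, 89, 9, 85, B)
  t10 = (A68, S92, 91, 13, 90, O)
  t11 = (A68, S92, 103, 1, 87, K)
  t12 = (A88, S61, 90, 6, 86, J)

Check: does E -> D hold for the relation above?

E=S41: row 1 → D = A73 ✓
E=S76: row 2 → D = A23 ✓
E=S28: row 3 → D = A76 ✓
E=S22: rows 4, 6 → D = A52, A52 ✓
E=S47: rows 5, 7, 8, 9 → D = A72, A72, A72, A72 ✓
E=S92: rows 10, 11 → D = A68, A68 ✓
E=S61: row 12 → D = A88 ✓
Every E value is associated with a single D value, so E -> D holds.

Yes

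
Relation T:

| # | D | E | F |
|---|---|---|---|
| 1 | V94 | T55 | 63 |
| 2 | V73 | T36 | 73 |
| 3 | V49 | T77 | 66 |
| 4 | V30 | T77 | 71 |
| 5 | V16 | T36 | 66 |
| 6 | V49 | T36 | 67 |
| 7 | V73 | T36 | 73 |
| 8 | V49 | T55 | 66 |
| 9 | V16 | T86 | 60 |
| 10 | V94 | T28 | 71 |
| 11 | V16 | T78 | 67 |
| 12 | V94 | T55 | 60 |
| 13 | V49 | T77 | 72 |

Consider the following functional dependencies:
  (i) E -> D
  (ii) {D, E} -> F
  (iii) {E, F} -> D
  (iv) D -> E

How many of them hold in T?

1

(i) E -> D: E=T55: rows 1, 8, 12 → D takes values {V94, V49} — violation; E=T36: rows 2, 5, 6, 7 → D takes values {V73, V16, V49} — violation; E=T77: rows 3, 4, 13 → D takes values {V49, V30} — violation — fails.
(ii) {D, E} -> F: (D=V94, E=T55): rows 1, 12 → F takes values {63, 60} — violation; (D=V49, E=T77): rows 3, 13 → F takes values {66, 72} — violation — fails.
(iii) {E, F} -> D: every LHS value maps to a single RHS value — holds.
(iv) D -> E: D=V94: rows 1, 10, 12 → E takes values {T55, T28} — violation; D=V49: rows 3, 6, 8, 13 → E takes values {T77, T36, T55} — violation; D=V16: rows 5, 9, 11 → E takes values {T36, T86, T78} — violation — fails.
1 of the 4 dependencies holds.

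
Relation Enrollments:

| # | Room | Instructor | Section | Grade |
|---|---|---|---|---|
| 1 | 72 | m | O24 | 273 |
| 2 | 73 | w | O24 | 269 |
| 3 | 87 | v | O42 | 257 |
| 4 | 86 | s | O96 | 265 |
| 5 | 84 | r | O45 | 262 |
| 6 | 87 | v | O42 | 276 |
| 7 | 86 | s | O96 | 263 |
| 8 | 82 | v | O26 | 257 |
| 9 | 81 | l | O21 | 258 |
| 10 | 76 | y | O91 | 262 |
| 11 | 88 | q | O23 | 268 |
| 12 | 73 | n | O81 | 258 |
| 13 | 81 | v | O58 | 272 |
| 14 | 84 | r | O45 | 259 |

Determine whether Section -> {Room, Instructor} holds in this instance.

Section=O24: rows 1, 2 → {Room,Instructor} takes values {(72, m), (73, w)} — violation
Section=O42: rows 3, 6 → {Room,Instructor} = (87, v), (87, v) ✓
Section=O96: rows 4, 7 → {Room,Instructor} = (86, s), (86, s) ✓
Section=O45: rows 5, 14 → {Room,Instructor} = (84, r), (84, r) ✓
Section=O26: row 8 → {Room,Instructor} = (82, v) ✓
Section=O21: row 9 → {Room,Instructor} = (81, l) ✓
Section=O91: row 10 → {Room,Instructor} = (76, y) ✓
Section=O23: row 11 → {Room,Instructor} = (88, q) ✓
Section=O81: row 12 → {Room,Instructor} = (73, n) ✓
Section=O58: row 13 → {Room,Instructor} = (81, v) ✓
Two rows agree on Section but differ on {Room, Instructor}, so Section -> {Room, Instructor} does not hold.

No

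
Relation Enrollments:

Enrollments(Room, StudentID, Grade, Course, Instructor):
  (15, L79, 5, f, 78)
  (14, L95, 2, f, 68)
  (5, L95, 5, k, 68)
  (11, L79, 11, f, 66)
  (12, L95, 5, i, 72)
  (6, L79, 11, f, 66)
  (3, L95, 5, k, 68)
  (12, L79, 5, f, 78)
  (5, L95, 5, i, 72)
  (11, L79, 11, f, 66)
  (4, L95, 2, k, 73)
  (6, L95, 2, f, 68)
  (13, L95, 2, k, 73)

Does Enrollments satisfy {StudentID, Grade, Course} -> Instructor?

(StudentID=L79, Grade=5, Course=f): 2 rows → Instructor = 78, 78 ✓
(StudentID=L95, Grade=2, Course=f): 2 rows → Instructor = 68, 68 ✓
(StudentID=L95, Grade=5, Course=k): 2 rows → Instructor = 68, 68 ✓
(StudentID=L79, Grade=11, Course=f): 3 rows → Instructor = 66, 66, 66 ✓
(StudentID=L95, Grade=5, Course=i): 2 rows → Instructor = 72, 72 ✓
(StudentID=L95, Grade=2, Course=k): 2 rows → Instructor = 73, 73 ✓
Every {StudentID, Grade, Course} value is associated with a single Instructor value, so {StudentID, Grade, Course} -> Instructor holds.

Yes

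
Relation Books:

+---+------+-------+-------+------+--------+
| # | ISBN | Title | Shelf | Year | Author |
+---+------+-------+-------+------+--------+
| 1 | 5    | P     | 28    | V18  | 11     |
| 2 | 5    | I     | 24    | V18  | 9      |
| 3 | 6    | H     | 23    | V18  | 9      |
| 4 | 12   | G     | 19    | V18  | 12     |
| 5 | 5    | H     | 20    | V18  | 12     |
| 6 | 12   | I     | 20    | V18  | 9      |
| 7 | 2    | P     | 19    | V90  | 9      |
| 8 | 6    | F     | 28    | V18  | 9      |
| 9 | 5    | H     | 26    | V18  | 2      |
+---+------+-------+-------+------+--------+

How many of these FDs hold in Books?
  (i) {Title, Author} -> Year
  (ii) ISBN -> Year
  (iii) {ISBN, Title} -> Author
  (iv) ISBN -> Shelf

(i) {Title, Author} -> Year: every LHS value maps to a single RHS value — holds.
(ii) ISBN -> Year: every LHS value maps to a single RHS value — holds.
(iii) {ISBN, Title} -> Author: (ISBN=5, Title=H): rows 5, 9 → Author takes values {12, 2} — violation — fails.
(iv) ISBN -> Shelf: ISBN=5: rows 1, 2, 5, 9 → Shelf takes values {28, 24, 20, 26} — violation; ISBN=6: rows 3, 8 → Shelf takes values {23, 28} — violation; ISBN=12: rows 4, 6 → Shelf takes values {19, 20} — violation — fails.
2 of the 4 dependencies hold.

2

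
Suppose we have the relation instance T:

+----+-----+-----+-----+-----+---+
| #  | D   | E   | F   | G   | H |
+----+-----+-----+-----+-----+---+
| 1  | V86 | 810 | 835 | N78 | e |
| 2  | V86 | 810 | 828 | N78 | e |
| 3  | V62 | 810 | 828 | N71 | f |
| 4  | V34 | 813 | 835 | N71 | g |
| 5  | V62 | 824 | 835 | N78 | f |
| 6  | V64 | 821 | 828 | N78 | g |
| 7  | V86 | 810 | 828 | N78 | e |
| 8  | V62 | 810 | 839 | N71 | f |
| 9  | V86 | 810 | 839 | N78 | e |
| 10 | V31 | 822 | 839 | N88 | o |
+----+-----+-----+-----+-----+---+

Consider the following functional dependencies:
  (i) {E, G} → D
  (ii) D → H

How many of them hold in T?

(i) {E, G} → D: every LHS value maps to a single RHS value — holds.
(ii) D → H: every LHS value maps to a single RHS value — holds.
2 of the 2 dependencies hold.

2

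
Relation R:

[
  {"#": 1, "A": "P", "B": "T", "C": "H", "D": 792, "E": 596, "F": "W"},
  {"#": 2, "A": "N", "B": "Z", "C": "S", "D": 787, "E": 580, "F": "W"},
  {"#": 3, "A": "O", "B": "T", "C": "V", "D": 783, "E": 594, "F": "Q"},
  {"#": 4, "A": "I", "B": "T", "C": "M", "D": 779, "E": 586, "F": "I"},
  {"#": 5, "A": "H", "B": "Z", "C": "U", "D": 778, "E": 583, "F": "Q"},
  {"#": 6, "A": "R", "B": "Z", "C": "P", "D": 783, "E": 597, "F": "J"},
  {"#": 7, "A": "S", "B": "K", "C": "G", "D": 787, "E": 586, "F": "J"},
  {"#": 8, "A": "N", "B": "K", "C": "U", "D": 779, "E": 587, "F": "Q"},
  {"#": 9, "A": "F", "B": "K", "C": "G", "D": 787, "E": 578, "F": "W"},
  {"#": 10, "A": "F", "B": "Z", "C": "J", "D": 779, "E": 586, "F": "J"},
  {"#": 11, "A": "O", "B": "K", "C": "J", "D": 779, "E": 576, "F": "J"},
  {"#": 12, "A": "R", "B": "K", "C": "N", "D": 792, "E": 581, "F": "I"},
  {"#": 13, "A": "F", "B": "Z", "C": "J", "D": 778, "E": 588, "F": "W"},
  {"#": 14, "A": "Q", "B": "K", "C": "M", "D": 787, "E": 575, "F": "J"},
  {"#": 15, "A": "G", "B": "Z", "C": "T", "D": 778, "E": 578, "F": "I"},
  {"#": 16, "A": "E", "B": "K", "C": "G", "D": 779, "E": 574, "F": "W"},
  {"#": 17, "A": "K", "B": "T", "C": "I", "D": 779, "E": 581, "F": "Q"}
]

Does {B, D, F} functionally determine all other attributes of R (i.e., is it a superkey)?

Rows 7 and 14 have the same {B, D, F} value (B=K, D=787, F=J) but are distinct tuples, so {B, D, F} does not determine every attribute — not a superkey.

No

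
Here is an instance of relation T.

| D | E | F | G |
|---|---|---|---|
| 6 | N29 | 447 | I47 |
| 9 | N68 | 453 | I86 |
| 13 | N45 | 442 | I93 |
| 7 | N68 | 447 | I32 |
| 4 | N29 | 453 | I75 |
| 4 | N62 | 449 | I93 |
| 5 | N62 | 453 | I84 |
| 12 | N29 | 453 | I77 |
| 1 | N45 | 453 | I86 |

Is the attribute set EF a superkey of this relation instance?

No

Two distinct rows share (E=N29, F=453), so EF does not determine every attribute — not a superkey.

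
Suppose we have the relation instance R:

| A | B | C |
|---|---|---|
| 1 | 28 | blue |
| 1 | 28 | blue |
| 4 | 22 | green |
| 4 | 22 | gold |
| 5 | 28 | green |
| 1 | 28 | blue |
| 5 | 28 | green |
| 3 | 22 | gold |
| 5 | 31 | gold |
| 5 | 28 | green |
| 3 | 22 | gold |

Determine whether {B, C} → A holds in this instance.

(B=28, C=blue): 3 rows → A = 1, 1, 1 ✓
(B=22, C=green): 1 row → A = 4 ✓
(B=22, C=gold): 3 rows → A takes values {4, 3} — violation
(B=28, C=green): 3 rows → A = 5, 5, 5 ✓
(B=31, C=gold): 1 row → A = 5 ✓
Two rows agree on {B, C} but differ on A, so {B, C} → A does not hold.

No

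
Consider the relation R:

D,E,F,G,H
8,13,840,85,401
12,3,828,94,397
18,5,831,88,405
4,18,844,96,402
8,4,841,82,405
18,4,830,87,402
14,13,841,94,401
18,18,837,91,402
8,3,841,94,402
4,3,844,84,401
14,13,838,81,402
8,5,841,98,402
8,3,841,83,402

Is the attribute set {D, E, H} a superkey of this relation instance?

No

Two distinct rows share (D=8, E=3, H=402), so {D, E, H} does not determine every attribute — not a superkey.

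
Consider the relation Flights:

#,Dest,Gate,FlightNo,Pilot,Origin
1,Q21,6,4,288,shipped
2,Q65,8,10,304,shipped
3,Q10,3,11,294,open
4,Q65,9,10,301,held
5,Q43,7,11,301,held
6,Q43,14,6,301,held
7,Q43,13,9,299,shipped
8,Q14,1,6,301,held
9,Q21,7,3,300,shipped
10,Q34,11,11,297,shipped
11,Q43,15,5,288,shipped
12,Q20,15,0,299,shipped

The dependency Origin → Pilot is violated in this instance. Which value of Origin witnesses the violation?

shipped

Origin=shipped: rows 1, 2, 7, 9, 10, 11, 12 → Pilot takes values {288, 304, 299, 300, 297} — violation
Origin=open: row 3 → Pilot = 294 ✓
Origin=held: rows 4, 5, 6, 8 → Pilot = 301, 301, 301, 301 ✓
The only Origin value with inconsistent Pilot is Origin=shipped.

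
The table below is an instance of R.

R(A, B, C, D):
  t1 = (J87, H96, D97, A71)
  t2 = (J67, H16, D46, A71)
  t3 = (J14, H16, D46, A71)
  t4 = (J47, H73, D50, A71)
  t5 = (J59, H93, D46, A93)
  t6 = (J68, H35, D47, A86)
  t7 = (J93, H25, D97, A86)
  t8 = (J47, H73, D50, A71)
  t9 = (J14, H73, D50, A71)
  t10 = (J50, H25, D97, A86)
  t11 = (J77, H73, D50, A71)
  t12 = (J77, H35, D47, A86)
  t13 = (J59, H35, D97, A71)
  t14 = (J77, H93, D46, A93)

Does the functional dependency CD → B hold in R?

No

(C=D97, D=A71): rows 1, 13 → B takes values {H96, H35} — violation
(C=D46, D=A71): rows 2, 3 → B = H16, H16 ✓
(C=D50, D=A71): rows 4, 8, 9, 11 → B = H73, H73, H73, H73 ✓
(C=D46, D=A93): rows 5, 14 → B = H93, H93 ✓
(C=D47, D=A86): rows 6, 12 → B = H35, H35 ✓
(C=D97, D=A86): rows 7, 10 → B = H25, H25 ✓
Two rows agree on CD but differ on B, so CD → B does not hold.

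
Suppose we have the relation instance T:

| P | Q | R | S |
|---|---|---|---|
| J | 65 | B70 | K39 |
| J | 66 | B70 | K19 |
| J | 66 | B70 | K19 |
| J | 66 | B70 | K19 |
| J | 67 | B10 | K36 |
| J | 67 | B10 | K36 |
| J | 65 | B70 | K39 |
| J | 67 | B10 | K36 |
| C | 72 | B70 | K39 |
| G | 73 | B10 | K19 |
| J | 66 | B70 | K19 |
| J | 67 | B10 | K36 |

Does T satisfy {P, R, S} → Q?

Yes

(P=J, R=B70, S=K39): 2 rows → Q = 65, 65 ✓
(P=J, R=B70, S=K19): 4 rows → Q = 66, 66, 66, 66 ✓
(P=J, R=B10, S=K36): 4 rows → Q = 67, 67, 67, 67 ✓
(P=C, R=B70, S=K39): 1 row → Q = 72 ✓
(P=G, R=B10, S=K19): 1 row → Q = 73 ✓
Every {P, R, S} value is associated with a single Q value, so {P, R, S} → Q holds.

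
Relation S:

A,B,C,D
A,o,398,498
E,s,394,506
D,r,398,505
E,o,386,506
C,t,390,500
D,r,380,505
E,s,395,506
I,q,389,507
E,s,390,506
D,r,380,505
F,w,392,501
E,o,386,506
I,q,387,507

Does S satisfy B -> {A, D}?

B=o: 3 rows → {A,D} takes values {(A, 498), (E, 506)} — violation
B=s: 3 rows → {A,D} = (E, 506), (E, 506), (E, 506) ✓
B=r: 3 rows → {A,D} = (D, 505), (D, 505), (D, 505) ✓
B=t: 1 row → {A,D} = (C, 500) ✓
B=q: 2 rows → {A,D} = (I, 507), (I, 507) ✓
B=w: 1 row → {A,D} = (F, 501) ✓
Two rows agree on B but differ on {A, D}, so B -> {A, D} does not hold.

No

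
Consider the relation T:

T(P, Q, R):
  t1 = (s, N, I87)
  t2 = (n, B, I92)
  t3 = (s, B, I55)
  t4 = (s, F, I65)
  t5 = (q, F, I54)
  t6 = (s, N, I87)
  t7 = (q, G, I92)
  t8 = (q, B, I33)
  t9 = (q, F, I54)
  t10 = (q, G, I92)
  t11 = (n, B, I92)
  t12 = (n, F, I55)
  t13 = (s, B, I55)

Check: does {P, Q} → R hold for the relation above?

(P=s, Q=N): rows 1, 6 → R = I87, I87 ✓
(P=n, Q=B): rows 2, 11 → R = I92, I92 ✓
(P=s, Q=B): rows 3, 13 → R = I55, I55 ✓
(P=s, Q=F): row 4 → R = I65 ✓
(P=q, Q=F): rows 5, 9 → R = I54, I54 ✓
(P=q, Q=G): rows 7, 10 → R = I92, I92 ✓
(P=q, Q=B): row 8 → R = I33 ✓
(P=n, Q=F): row 12 → R = I55 ✓
Every {P, Q} value is associated with a single R value, so {P, Q} → R holds.

Yes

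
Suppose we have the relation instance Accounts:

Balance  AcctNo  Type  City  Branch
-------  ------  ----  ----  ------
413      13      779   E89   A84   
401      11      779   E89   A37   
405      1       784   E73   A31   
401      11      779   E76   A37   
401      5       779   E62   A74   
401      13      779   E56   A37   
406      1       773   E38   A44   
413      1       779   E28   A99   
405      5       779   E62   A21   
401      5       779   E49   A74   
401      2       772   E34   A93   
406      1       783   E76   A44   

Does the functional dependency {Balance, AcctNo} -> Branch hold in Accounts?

Yes

(Balance=413, AcctNo=13): 1 row → Branch = A84 ✓
(Balance=401, AcctNo=11): 2 rows → Branch = A37, A37 ✓
(Balance=405, AcctNo=1): 1 row → Branch = A31 ✓
(Balance=401, AcctNo=5): 2 rows → Branch = A74, A74 ✓
(Balance=401, AcctNo=13): 1 row → Branch = A37 ✓
(Balance=406, AcctNo=1): 2 rows → Branch = A44, A44 ✓
(Balance=413, AcctNo=1): 1 row → Branch = A99 ✓
(Balance=405, AcctNo=5): 1 row → Branch = A21 ✓
(Balance=401, AcctNo=2): 1 row → Branch = A93 ✓
Every {Balance, AcctNo} value is associated with a single Branch value, so {Balance, AcctNo} -> Branch holds.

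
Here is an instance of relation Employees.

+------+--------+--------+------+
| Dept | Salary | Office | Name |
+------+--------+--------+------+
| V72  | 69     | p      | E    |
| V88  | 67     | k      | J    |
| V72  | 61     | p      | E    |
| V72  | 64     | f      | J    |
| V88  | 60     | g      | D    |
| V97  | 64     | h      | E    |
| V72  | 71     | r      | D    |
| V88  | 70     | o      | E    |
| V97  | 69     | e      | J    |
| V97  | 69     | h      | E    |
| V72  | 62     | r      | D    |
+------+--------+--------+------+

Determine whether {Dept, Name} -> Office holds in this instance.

Yes

(Dept=V72, Name=E): 2 rows → Office = p, p ✓
(Dept=V88, Name=J): 1 row → Office = k ✓
(Dept=V72, Name=J): 1 row → Office = f ✓
(Dept=V88, Name=D): 1 row → Office = g ✓
(Dept=V97, Name=E): 2 rows → Office = h, h ✓
(Dept=V72, Name=D): 2 rows → Office = r, r ✓
(Dept=V88, Name=E): 1 row → Office = o ✓
(Dept=V97, Name=J): 1 row → Office = e ✓
Every {Dept, Name} value is associated with a single Office value, so {Dept, Name} -> Office holds.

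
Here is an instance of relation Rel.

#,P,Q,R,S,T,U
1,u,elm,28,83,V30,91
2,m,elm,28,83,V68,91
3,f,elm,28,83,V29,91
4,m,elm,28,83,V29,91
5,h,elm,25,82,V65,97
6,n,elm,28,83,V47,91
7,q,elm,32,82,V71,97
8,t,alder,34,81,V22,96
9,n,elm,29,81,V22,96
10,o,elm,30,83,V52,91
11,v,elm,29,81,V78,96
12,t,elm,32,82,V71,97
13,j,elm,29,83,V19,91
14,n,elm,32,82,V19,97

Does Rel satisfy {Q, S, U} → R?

(Q=elm, S=83, U=91): rows 1, 2, 3, 4, 6, 10, 13 → R takes values {28, 30, 29} — violation
(Q=elm, S=82, U=97): rows 5, 7, 12, 14 → R takes values {25, 32} — violation
(Q=alder, S=81, U=96): row 8 → R = 34 ✓
(Q=elm, S=81, U=96): rows 9, 11 → R = 29, 29 ✓
Two rows agree on {Q, S, U} but differ on R, so {Q, S, U} → R does not hold.

No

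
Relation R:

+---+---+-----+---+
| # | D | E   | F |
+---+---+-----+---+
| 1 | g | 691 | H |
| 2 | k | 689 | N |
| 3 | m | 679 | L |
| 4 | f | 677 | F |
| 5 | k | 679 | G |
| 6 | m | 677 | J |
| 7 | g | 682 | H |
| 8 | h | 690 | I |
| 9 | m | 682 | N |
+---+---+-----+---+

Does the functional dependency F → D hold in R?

F=H: rows 1, 7 → D = g, g ✓
F=N: rows 2, 9 → D takes values {k, m} — violation
F=L: row 3 → D = m ✓
F=F: row 4 → D = f ✓
F=G: row 5 → D = k ✓
F=J: row 6 → D = m ✓
F=I: row 8 → D = h ✓
Two rows agree on F but differ on D, so F → D does not hold.

No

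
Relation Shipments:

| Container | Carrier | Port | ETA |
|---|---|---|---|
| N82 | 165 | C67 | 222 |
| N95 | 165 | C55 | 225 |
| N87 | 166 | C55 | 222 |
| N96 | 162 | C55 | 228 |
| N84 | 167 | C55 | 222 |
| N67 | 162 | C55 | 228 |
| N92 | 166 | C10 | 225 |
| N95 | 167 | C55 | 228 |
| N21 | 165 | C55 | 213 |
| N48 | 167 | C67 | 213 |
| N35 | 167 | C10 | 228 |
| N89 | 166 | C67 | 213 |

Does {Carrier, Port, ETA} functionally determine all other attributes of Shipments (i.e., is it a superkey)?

Two distinct rows share (Carrier=162, Port=C55, ETA=228), so {Carrier, Port, ETA} does not determine every attribute — not a superkey.

No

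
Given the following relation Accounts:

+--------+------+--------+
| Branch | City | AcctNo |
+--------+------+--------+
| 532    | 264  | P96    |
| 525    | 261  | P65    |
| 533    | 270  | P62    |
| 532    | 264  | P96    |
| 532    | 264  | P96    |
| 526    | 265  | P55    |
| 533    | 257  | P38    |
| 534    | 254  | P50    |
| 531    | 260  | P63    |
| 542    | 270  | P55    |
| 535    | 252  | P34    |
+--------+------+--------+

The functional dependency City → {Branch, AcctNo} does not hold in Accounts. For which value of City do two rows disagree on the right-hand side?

City=264: 3 rows → {Branch,AcctNo} = (532, P96), (532, P96), (532, P96) ✓
City=261: 1 row → {Branch,AcctNo} = (525, P65) ✓
City=270: 2 rows → {Branch,AcctNo} takes values {(533, P62), (542, P55)} — violation
City=265: 1 row → {Branch,AcctNo} = (526, P55) ✓
City=257: 1 row → {Branch,AcctNo} = (533, P38) ✓
City=254: 1 row → {Branch,AcctNo} = (534, P50) ✓
City=260: 1 row → {Branch,AcctNo} = (531, P63) ✓
City=252: 1 row → {Branch,AcctNo} = (535, P34) ✓
The only City value with inconsistent RHS is City=270.

270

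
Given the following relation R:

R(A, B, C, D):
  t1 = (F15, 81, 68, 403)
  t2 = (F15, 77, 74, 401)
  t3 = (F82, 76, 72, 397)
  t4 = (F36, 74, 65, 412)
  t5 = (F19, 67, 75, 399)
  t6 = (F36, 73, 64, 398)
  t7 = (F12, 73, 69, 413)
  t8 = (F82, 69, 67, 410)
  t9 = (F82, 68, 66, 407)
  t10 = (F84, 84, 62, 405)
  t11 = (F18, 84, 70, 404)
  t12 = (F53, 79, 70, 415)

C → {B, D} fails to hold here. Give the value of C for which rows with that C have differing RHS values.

C=68: row 1 → {B,D} = (81, 403) ✓
C=74: row 2 → {B,D} = (77, 401) ✓
C=72: row 3 → {B,D} = (76, 397) ✓
C=65: row 4 → {B,D} = (74, 412) ✓
C=75: row 5 → {B,D} = (67, 399) ✓
C=64: row 6 → {B,D} = (73, 398) ✓
C=69: row 7 → {B,D} = (73, 413) ✓
C=67: row 8 → {B,D} = (69, 410) ✓
C=66: row 9 → {B,D} = (68, 407) ✓
C=62: row 10 → {B,D} = (84, 405) ✓
C=70: rows 11, 12 → {B,D} takes values {(84, 404), (79, 415)} — violation
The only C value with inconsistent RHS is C=70.

70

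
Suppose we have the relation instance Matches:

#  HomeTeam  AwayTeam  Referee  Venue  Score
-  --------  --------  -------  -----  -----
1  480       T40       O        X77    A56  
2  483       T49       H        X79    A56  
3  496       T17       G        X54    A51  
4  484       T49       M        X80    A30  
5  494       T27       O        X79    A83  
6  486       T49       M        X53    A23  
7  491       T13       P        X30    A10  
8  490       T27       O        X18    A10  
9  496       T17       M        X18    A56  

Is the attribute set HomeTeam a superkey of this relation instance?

Rows 3 and 9 have the same HomeTeam value HomeTeam=496 but are distinct tuples, so HomeTeam does not determine every attribute — not a superkey.

No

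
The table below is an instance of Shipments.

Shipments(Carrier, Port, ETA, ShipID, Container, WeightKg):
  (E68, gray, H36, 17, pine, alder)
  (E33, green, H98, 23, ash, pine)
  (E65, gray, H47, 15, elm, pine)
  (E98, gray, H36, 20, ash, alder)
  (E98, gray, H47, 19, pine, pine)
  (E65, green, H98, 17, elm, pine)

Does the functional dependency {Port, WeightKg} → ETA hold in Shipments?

Yes

(Port=gray, WeightKg=alder): 2 rows → ETA = H36, H36 ✓
(Port=green, WeightKg=pine): 2 rows → ETA = H98, H98 ✓
(Port=gray, WeightKg=pine): 2 rows → ETA = H47, H47 ✓
Every {Port, WeightKg} value is associated with a single ETA value, so {Port, WeightKg} → ETA holds.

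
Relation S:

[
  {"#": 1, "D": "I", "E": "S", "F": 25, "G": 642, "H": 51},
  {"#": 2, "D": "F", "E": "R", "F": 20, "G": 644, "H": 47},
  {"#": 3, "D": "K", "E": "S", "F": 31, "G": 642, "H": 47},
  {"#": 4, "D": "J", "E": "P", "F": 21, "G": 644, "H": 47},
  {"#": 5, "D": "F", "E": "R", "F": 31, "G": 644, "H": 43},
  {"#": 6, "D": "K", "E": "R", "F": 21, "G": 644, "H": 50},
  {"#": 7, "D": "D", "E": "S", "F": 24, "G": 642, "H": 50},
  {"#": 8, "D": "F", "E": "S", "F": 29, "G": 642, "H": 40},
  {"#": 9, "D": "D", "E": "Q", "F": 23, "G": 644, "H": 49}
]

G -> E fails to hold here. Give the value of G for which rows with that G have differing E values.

G=642: rows 1, 3, 7, 8 → E = S, S, S, S ✓
G=644: rows 2, 4, 5, 6, 9 → E takes values {R, P, Q} — violation
The only G value with inconsistent E is G=644.

644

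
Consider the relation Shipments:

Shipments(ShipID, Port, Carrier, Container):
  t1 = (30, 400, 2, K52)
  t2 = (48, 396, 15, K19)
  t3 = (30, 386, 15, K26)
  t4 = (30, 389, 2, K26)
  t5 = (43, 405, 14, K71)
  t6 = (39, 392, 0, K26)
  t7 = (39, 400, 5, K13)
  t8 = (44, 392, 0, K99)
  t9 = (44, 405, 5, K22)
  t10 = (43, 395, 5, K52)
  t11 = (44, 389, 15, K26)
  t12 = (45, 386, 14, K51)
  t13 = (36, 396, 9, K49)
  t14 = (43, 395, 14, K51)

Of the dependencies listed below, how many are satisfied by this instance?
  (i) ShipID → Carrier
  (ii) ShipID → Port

0

(i) ShipID → Carrier: ShipID=30: rows 1, 3, 4 → Carrier takes values {2, 15} — violation; ShipID=43: rows 5, 10, 14 → Carrier takes values {14, 5} — violation; ShipID=39: rows 6, 7 → Carrier takes values {0, 5} — violation; ShipID=44: rows 8, 9, 11 → Carrier takes values {0, 5, 15} — violation — fails.
(ii) ShipID → Port: ShipID=30: rows 1, 3, 4 → Port takes values {400, 386, 389} — violation; ShipID=43: rows 5, 10, 14 → Port takes values {405, 395} — violation; ShipID=39: rows 6, 7 → Port takes values {392, 400} — violation; ShipID=44: rows 8, 9, 11 → Port takes values {392, 405, 389} — violation — fails.
None of the 2 dependencies hold.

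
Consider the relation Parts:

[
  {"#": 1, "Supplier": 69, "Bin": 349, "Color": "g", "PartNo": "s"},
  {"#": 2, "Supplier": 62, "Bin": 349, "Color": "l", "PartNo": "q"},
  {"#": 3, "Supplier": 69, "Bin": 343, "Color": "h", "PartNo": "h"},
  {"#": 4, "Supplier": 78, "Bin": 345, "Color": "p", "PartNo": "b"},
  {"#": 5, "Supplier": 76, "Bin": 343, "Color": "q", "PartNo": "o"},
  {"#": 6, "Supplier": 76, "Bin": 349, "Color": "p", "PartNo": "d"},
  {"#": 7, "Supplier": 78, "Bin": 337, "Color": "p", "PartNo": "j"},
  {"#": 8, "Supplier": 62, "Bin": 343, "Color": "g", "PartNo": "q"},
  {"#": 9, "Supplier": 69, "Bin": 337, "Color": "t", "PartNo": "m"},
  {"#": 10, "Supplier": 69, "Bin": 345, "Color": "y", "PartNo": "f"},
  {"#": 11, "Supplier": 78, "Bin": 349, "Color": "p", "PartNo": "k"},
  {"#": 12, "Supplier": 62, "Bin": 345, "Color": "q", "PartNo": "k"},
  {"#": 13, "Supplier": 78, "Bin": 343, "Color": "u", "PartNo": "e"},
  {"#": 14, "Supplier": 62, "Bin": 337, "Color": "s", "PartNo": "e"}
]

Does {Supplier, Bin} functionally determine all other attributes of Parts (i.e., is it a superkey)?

Yes

All 14 rows have distinct {Supplier, Bin} values, so {Supplier, Bin} → (all attributes) holds and {Supplier, Bin} is a superkey.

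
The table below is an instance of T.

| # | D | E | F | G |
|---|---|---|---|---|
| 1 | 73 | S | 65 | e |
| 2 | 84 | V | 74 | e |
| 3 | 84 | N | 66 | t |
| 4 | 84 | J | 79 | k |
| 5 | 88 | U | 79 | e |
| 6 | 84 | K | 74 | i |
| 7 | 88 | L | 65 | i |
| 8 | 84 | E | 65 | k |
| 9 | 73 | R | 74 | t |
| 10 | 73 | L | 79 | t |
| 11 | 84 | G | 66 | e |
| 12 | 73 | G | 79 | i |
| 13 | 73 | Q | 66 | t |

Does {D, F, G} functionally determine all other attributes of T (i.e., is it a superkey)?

Yes

All 13 rows have distinct {D, F, G} values, so {D, F, G} → (all attributes) holds and {D, F, G} is a superkey.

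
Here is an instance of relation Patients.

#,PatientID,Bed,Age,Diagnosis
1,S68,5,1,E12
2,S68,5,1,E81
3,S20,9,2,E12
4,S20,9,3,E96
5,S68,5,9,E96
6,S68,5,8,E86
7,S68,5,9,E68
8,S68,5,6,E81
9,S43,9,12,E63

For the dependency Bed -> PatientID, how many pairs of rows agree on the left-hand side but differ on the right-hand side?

Bed=5: all 6 rows agree on PatientID — 0 pairs.
Bed=9: violating pairs (3,9), (4,9) — 2 pairs.

2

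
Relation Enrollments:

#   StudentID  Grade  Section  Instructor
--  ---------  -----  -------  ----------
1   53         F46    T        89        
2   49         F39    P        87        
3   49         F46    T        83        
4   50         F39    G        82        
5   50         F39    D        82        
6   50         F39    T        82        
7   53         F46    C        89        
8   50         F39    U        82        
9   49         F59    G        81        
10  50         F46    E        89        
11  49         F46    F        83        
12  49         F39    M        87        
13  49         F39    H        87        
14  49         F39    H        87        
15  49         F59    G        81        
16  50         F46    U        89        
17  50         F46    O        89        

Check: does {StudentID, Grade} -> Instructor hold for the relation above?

(StudentID=53, Grade=F46): rows 1, 7 → Instructor = 89, 89 ✓
(StudentID=49, Grade=F39): rows 2, 12, 13, 14 → Instructor = 87, 87, 87, 87 ✓
(StudentID=49, Grade=F46): rows 3, 11 → Instructor = 83, 83 ✓
(StudentID=50, Grade=F39): rows 4, 5, 6, 8 → Instructor = 82, 82, 82, 82 ✓
(StudentID=49, Grade=F59): rows 9, 15 → Instructor = 81, 81 ✓
(StudentID=50, Grade=F46): rows 10, 16, 17 → Instructor = 89, 89, 89 ✓
Every {StudentID, Grade} value is associated with a single Instructor value, so {StudentID, Grade} -> Instructor holds.

Yes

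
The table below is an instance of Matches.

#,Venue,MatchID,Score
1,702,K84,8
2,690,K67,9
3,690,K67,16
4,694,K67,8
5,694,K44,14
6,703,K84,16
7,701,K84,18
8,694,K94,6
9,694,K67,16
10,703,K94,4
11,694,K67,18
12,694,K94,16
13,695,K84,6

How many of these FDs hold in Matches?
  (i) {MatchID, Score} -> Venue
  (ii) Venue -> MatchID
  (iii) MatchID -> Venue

(i) {MatchID, Score} -> Venue: (MatchID=K67, Score=16): rows 3, 9 → Venue takes values {690, 694} — violation — fails.
(ii) Venue -> MatchID: Venue=694: rows 4, 5, 8, 9, 11, 12 → MatchID takes values {K67, K44, K94} — violation; Venue=703: rows 6, 10 → MatchID takes values {K84, K94} — violation — fails.
(iii) MatchID -> Venue: MatchID=K84: rows 1, 6, 7, 13 → Venue takes values {702, 703, 701, 695} — violation; MatchID=K67: rows 2, 3, 4, 9, 11 → Venue takes values {690, 694} — violation; MatchID=K94: rows 8, 10, 12 → Venue takes values {694, 703} — violation — fails.
None of the 3 dependencies hold.

0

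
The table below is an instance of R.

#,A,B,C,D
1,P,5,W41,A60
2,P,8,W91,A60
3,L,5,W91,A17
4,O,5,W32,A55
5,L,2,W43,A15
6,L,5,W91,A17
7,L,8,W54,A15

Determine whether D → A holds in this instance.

D=A60: rows 1, 2 → A = P, P ✓
D=A17: rows 3, 6 → A = L, L ✓
D=A55: row 4 → A = O ✓
D=A15: rows 5, 7 → A = L, L ✓
Every D value is associated with a single A value, so D → A holds.

Yes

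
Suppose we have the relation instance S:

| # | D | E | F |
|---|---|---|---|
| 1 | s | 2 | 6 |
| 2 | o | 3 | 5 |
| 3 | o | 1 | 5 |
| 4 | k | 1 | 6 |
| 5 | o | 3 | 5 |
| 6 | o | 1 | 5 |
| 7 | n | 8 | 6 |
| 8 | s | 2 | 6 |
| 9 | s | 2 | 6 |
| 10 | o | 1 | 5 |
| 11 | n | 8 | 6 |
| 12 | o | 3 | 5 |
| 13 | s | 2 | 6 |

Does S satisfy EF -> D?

(E=2, F=6): rows 1, 8, 9, 13 → D = s, s, s, s ✓
(E=3, F=5): rows 2, 5, 12 → D = o, o, o ✓
(E=1, F=5): rows 3, 6, 10 → D = o, o, o ✓
(E=1, F=6): row 4 → D = k ✓
(E=8, F=6): rows 7, 11 → D = n, n ✓
Every EF value is associated with a single D value, so EF -> D holds.

Yes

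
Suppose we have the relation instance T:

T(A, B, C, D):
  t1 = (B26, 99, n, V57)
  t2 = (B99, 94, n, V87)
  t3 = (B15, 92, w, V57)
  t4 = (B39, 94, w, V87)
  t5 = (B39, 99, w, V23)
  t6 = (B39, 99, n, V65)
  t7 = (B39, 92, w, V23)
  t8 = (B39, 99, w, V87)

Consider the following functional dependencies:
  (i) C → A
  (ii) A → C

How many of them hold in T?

(i) C → A: C=n: rows 1, 2, 6 → A takes values {B26, B99, B39} — violation; C=w: rows 3, 4, 5, 7, 8 → A takes values {B15, B39} — violation — fails.
(ii) A → C: A=B39: rows 4, 5, 6, 7, 8 → C takes values {w, n} — violation — fails.
None of the 2 dependencies hold.

0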